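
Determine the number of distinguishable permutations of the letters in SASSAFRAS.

Letter multiplicities in SASSAFRAS: A×3, F×1, R×1, S×4.
So there are 9! / (4!·3!) = 2520 distinguishable arrangements.

2520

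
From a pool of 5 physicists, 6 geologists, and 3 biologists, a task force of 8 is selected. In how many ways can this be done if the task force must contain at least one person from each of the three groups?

2828

Total 8-person selections from all 14: C(14,8) = 3003.
Selections missing a whole group: no physicists → C(9,8) = 9; no geologists → C(8,8) = 1; no biologists → C(11,8) = 165.
Add back selections omitting two groups (i.e. drawn from a single group): C(5,8) + C(6,8) + C(3,8) = 0.
By inclusion–exclusion: 3003 − 175 + 0 = 2828.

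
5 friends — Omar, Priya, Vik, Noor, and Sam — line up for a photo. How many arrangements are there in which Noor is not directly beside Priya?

72

There are 5! = 120 arrangements in all. If Noor and Priya are adjacent, merging them into one block gives 2·(4)! = 48 arrangements.
So 120 − 48 = 72 arrangements keep them apart.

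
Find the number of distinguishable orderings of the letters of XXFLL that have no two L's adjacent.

There are 5!/(2!·2!) = 30 arrangements of XXFLL in total.
If the two L's are adjacent, glue them into one block, leaving 4 items to arrange: (4)!/(2!) = 12 ways.
Hence 30 − 12 = 18.

18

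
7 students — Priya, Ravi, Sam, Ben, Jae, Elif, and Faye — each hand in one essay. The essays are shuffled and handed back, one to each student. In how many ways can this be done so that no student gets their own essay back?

Count assignments avoiding every fixed point. For any j of the 7 students fixed to their own essay, the other 7−j can be arranged in (7−j)! ways.
By inclusion–exclusion this is Σ_{j=0}^{7} (−1)^j C(7,j)·(7−j)!.
Computing: 5040 − 5040 + 2520 − 840 + 210 − 42 + 7 − 1 = 1854.

1854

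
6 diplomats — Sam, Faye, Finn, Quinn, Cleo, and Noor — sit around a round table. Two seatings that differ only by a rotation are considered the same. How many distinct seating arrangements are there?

120

Seat Sam anywhere (absorbing the rotational symmetry), then permute the other 5: (5)! = 120.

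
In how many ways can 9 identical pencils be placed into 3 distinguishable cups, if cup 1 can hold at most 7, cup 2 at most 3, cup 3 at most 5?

Without the upper bounds there are C(11,2) = 55 ways to split 9 among 3 cups.
Subtract solutions that violate a single cap (substitute x_i' = x_i − (cap_i+1)): x_1 ≥ 8 gives C(3,2) = 3; x_2 ≥ 4 gives C(7,2) = 21; x_3 ≥ 6 gives C(5,2) = 10. Together 34.
No two caps can be exceeded simultaneously, so the pair terms are all 0.
By inclusion–exclusion the count is 55 − 34 + 0 = 21.

21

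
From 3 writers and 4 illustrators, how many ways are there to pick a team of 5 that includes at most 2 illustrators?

Split by how many illustrators are chosen (0 through 2).
Sum: C(4,0)·C(3,5) + C(4,1)·C(3,4) + C(4,2)·C(3,3) = 0 + 0 + 6 = 6.

6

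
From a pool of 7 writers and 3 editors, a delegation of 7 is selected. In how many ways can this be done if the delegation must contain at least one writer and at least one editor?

Total 7-person selections from all 10: C(10,7) = 120.
Subtract selections that omit an entire group: no writers → C(3,7) = 0; no editors → C(7,7) = 1.
Both groups omitted at once is impossible, so 120 − 1 = 119.

119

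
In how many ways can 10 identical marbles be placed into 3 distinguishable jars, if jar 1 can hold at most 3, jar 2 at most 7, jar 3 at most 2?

6

Without the upper bounds there are C(12,2) = 66 ways to split 10 among 3 jars.
Subtract solutions that violate a single cap (substitute x_i' = x_i − (cap_i+1)): x_1 ≥ 4 gives C(8,2) = 28; x_2 ≥ 8 gives C(4,2) = 6; x_3 ≥ 3 gives C(9,2) = 36. Together 70.
Add back pairs where two caps are both exceeded: 0 + 10 + 0 = 10.
By inclusion–exclusion the count is 66 − 70 + 10 = 6.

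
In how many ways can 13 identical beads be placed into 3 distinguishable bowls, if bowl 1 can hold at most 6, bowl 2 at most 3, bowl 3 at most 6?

Without the upper bounds there are C(15,2) = 105 ways to split 13 among 3 bowls.
Subtract solutions that violate a single cap (substitute x_i' = x_i − (cap_i+1)): x_1 ≥ 7 gives C(8,2) = 28; x_2 ≥ 4 gives C(11,2) = 55; x_3 ≥ 7 gives C(8,2) = 28. Together 111.
Add back pairs where two caps are both exceeded: 6 + 0 + 6 = 12.
By inclusion–exclusion the count is 105 − 111 + 12 = 6.

6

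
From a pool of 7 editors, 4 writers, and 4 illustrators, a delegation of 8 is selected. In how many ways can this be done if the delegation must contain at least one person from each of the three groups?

6104

Total 8-person selections from all 15: C(15,8) = 6435.
Subtract selections that omit an entire group: no editors → C(8,8) = 1; no writers → C(11,8) = 165; no illustrators → C(11,8) = 165.
Add back selections omitting two groups (i.e. drawn from a single group): C(7,8) + C(4,8) + C(4,8) = 0.
By inclusion–exclusion: 6435 − 331 + 0 = 6104.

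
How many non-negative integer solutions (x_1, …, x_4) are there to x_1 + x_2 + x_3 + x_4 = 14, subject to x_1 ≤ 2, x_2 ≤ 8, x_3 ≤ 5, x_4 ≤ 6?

Ignoring the caps, the number of non-negative solutions to x_1+…+x_4 = 14 is C(17,3) = 680.
Subtract solutions that violate a single cap (substitute x_i' = x_i − (cap_i+1)): x_1 ≥ 3 gives C(14,3) = 364; x_2 ≥ 9 gives C(8,3) = 56; x_3 ≥ 6 gives C(11,3) = 165; x_4 ≥ 7 gives C(10,3) = 120. Together 705.
Add back pairs where two caps are both exceeded: 10 + 56 + 35 + 0 + 0 + 4 = 105.
By inclusion–exclusion the count is 680 − 705 + 105 = 80.

80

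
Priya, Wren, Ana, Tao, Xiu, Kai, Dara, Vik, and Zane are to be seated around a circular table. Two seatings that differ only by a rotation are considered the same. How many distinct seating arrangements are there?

Fix one person's seat to break rotational symmetry; the remaining 8 people can be arranged in (8)! = 40320 ways.

40320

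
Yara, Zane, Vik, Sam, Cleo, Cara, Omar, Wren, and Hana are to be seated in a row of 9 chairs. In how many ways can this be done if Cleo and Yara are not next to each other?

282240

Of the 9! = 362880 arrangements, those with Cleo and Yara adjacent number 2 × 8! = 80640 (treat the pair as a block with 2 internal orders).
Complementary counting: 362880 − 80640 = 282240.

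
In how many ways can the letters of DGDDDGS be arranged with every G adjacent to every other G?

Treat the 2 copies of G as a single block. The multiset to arrange is then {GG, D, D, D, D, S}, 6 items in all.
That gives (6)!/(4!) = 30 arrangements.

30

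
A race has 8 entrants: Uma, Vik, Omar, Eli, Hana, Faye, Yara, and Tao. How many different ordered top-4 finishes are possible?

This is an ordered selection of 4 from 8: P(8,4).
That gives 8 × 7 × 6 × 5 = 1680.

1680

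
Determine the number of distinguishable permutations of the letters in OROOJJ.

60

Letter multiplicities in OROOJJ: J×2, O×3, R×1.
The number of distinct arrangements is 6!/(3!·2!) = 720/12 = 60.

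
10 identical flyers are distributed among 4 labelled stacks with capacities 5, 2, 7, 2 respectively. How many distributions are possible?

44

Without the upper bounds there are C(13,3) = 286 ways to split 10 among 4 stacks.
Subtract solutions that violate a single cap (substitute x_i' = x_i − (cap_i+1)): x_1 ≥ 6 gives C(7,3) = 35; x_2 ≥ 3 gives C(10,3) = 120; x_3 ≥ 8 gives C(5,3) = 10; x_4 ≥ 3 gives C(10,3) = 120. Together 285.
Add back pairs where two caps are both exceeded: 4 + 0 + 4 + 0 + 35 + 0 = 43.
By inclusion–exclusion the count is 286 − 285 + 43 = 44.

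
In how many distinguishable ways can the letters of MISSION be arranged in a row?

Letter multiplicities in MISSION: I×2, M×1, N×1, O×1, S×2.
So there are 7! / (2!·2!) = 1260 distinguishable arrangements.

1260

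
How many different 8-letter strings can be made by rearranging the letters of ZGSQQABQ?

Letter multiplicities in ZGSQQABQ: A×1, B×1, G×1, Q×3, S×1, Z×1.
Dividing 8! = 40320 by 3! = 6 for the repeated letters gives 6720.

6720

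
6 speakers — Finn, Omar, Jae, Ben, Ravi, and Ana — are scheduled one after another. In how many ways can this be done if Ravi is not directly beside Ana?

There are 6! = 720 arrangements in all. If Ravi and Ana are adjacent, merging them into one block gives 2·(5)! = 240 arrangements.
So 720 − 240 = 480 arrangements keep them apart.

480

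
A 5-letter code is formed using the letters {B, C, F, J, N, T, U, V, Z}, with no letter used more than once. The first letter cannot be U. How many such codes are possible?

13440

The first letter has 9−1 = 8 choices (anything except U).
The remaining 4 letters are filled from the other 8 symbols without repetition: 8 × 7 × 6 × 5 = 1680.
Total: 8 × 1680 = 13440.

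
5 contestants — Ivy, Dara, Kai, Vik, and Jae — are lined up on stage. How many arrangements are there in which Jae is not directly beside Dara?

There are 5! = 120 arrangements in all. If Jae and Dara are adjacent, merging them into one block gives 2·(4)! = 48 arrangements.
So 120 − 48 = 72 arrangements keep them apart.

72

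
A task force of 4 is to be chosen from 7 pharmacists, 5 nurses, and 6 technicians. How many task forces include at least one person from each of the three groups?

Total 4-person selections from all 18: C(18,4) = 3060.
Subtract selections that omit an entire group: no pharmacists → C(11,4) = 330; no nurses → C(13,4) = 715; no technicians → C(12,4) = 495.
Add back selections omitting two groups (i.e. drawn from a single group): C(7,4) + C(5,4) + C(6,4) = 55.
By inclusion–exclusion: 3060 − 1540 + 55 = 1575.

1575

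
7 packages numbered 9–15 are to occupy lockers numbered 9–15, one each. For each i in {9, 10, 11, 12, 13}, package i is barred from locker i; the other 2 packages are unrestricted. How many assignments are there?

Let Aᵢ (for 9 ≤ i ≤ 13) be the placements that put package i in its forbidden locker. Any j of these fix j positions, leaving (7−j)! ways to fill the rest, and there are C(5,j) ways to pick which j.
By inclusion–exclusion, the number of valid placements is Σ_{j=0}^{5} (−1)^j C(5,j)·(7−j)!.
Computing: 5040 − 3600 + 1200 − 240 + 30 − 2 = 2428.

2428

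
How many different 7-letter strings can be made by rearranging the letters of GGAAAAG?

Letter multiplicities in GGAAAAG: A×4, G×3.
Dividing 7! = 5040 by 4!·3! = 144 for the repeated letters gives 35.

35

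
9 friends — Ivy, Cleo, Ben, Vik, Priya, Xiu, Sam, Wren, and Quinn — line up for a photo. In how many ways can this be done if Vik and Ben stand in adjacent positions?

Place the 7 others and the Vik-Ben pair as 8 objects in a line; the pair has 2 internal arrangements.
So the count is 2·(8)! = 80640.

80640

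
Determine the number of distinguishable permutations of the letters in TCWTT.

The 5 letters of TCWTT have repeats: T appearing 3 times.
So there are 5! / (3!) = 20 distinguishable arrangements.

20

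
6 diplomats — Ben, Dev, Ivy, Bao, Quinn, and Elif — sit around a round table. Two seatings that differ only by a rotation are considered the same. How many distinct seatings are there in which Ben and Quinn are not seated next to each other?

72

Without the restriction there are (5)! = 120 seatings.
Those with Ben next to Quinn: fuse the pair into one unit and seat 5 units around a circle — 2·(4)! = 48.
Subtracting, 120 − 48 = 72.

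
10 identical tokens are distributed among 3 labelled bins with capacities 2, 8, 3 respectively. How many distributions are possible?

9

Ignoring the caps, the number of non-negative solutions to x_1+…+x_3 = 10 is C(12,2) = 66.
Subtract solutions that violate a single cap (substitute x_i' = x_i − (cap_i+1)): x_1 ≥ 3 gives C(9,2) = 36; x_2 ≥ 9 gives C(3,2) = 3; x_3 ≥ 4 gives C(8,2) = 28. Together 67.
Add back pairs where two caps are both exceeded: 0 + 10 + 0 = 10.
By inclusion–exclusion the count is 66 − 67 + 10 = 9.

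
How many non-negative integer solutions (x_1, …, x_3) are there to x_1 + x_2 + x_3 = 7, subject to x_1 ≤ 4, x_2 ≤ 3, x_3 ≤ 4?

14

Without the upper bounds there are C(9,2) = 36 ways to split 7 among 3 variables.
Subtract solutions that violate a single cap (substitute x_i' = x_i − (cap_i+1)): x_1 ≥ 5 gives C(4,2) = 6; x_2 ≥ 4 gives C(5,2) = 10; x_3 ≥ 5 gives C(4,2) = 6. Together 22.
No two caps can be exceeded simultaneously, so the pair terms are all 0.
By inclusion–exclusion the count is 36 − 22 + 0 = 14.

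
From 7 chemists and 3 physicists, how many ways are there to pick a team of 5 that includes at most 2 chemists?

21

Split by how many chemists are chosen (0 through 2).
Sum: C(7,0)·C(3,5) + C(7,1)·C(3,4) + C(7,2)·C(3,3) = 0 + 0 + 21 = 21.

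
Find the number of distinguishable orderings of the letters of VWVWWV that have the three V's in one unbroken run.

Treat the 3 copies of V as a single block. The multiset to arrange is then {VVV, W, W, W}, 4 items in all.
That gives (4)!/(3!) = 4 arrangements.

4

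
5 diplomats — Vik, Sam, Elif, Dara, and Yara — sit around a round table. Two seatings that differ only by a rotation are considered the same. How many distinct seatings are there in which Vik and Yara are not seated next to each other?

12

All circular seatings of 5 people number (4)! = 24.
Those with Vik next to Yara: fuse the pair into one unit and seat 4 units around a circle — 2·(3)! = 12.
Subtracting, 24 − 12 = 12.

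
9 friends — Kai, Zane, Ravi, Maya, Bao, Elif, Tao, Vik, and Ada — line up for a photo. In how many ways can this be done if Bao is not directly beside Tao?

Of the 9! = 362880 arrangements, those with Bao and Tao adjacent number 2 × 8! = 80640 (treat the pair as a block with 2 internal orders).
Complementary counting: 362880 − 80640 = 282240.

282240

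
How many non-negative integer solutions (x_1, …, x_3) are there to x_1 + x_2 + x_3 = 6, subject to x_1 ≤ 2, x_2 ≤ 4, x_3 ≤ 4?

12

By stars and bars, unrestricted non-negative solutions to x_1+…+x_3 = 6 number C(6+2,2) = 28.
Subtract solutions that violate a single cap (substitute x_i' = x_i − (cap_i+1)): x_1 ≥ 3 gives C(5,2) = 10; x_2 ≥ 5 gives C(3,2) = 3; x_3 ≥ 5 gives C(3,2) = 3. Together 16.
No two caps can be exceeded simultaneously, so the pair terms are all 0.
By inclusion–exclusion the count is 28 − 16 + 0 = 12.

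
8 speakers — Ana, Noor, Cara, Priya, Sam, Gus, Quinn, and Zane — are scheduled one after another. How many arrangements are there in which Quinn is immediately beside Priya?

10080

Glue Quinn and Priya into one block (2 internal orders), leaving 7 units to arrange in a row.
That gives 2 × 7! = 2 × 5040 = 10080.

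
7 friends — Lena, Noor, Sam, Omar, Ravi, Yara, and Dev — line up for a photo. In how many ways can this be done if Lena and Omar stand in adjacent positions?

1440

Treat {Lena, Omar} as a single unit. There are 6 units to order, and the pair itself can be ordered 2 ways.
So the count is 2·(6)! = 1440.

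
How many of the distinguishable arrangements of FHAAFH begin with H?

Fix H in the first position and arrange the remaining 5 letters.
Those 5 letters have A appearing twice and F appearing twice, giving (5)!/(2!·2!) = 30.

30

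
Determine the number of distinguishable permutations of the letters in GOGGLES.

Letter multiplicities in GOGGLES: E×1, G×3, L×1, O×1, S×1.
The number of distinct arrangements is 7!/(3!) = 5040/6 = 840.

840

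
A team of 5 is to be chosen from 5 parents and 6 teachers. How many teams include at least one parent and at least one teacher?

455

Total 5-person selections from all 11: C(11,5) = 462.
Subtract selections that omit an entire group: no parents → C(6,5) = 6; no teachers → C(5,5) = 1.
Both groups omitted at once is impossible, so 462 − 7 = 455.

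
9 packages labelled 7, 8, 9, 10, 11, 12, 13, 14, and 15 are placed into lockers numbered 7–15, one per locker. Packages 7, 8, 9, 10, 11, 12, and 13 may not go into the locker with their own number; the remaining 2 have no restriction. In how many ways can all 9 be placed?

Let Aᵢ (for 7 ≤ i ≤ 13) be the placements that put package i in its forbidden locker. Any j of these fix j positions, leaving (9−j)! ways to fill the rest, and there are C(7,j) ways to pick which j.
By inclusion–exclusion, the number of valid placements is Σ_{j=0}^{7} (−1)^j C(7,j)·(9−j)!.
Computing: 362880 − 282240 + 105840 − 25200 + 4200 − 504 + 42 − 2 = 165016.

165016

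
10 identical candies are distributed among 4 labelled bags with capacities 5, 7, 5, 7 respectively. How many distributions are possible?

196

By stars and bars, unrestricted non-negative solutions to x_1+…+x_4 = 10 number C(10+3,3) = 286.
Subtract solutions that violate a single cap (substitute x_i' = x_i − (cap_i+1)): x_1 ≥ 6 gives C(7,3) = 35; x_2 ≥ 8 gives C(5,3) = 10; x_3 ≥ 6 gives C(7,3) = 35; x_4 ≥ 8 gives C(5,3) = 10. Together 90.
No two caps can be exceeded simultaneously, so the pair terms are all 0.
By inclusion–exclusion the count is 286 − 90 + 0 = 196.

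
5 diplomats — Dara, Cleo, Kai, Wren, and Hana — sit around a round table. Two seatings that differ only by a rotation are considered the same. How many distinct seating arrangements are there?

Around a circle, 5 distinct people have 5!/5 = (4)! = 24 rotationally distinct seatings.

24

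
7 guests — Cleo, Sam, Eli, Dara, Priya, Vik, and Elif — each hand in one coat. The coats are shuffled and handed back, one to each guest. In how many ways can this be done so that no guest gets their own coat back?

Count assignments avoiding every fixed point. For any j of the 7 guests fixed to their own coat, the other 7−j can be arranged in (7−j)! ways.
By inclusion–exclusion this is Σ_{j=0}^{7} (−1)^j C(7,j)·(7−j)!.
Computing: 5040 − 5040 + 2520 − 840 + 210 − 42 + 7 − 1 = 1854.

1854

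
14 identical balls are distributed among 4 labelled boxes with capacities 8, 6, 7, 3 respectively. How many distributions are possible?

168

Without the upper bounds there are C(17,3) = 680 ways to split 14 among 4 boxes.
Subtract solutions that violate a single cap (substitute x_i' = x_i − (cap_i+1)): x_1 ≥ 9 gives C(8,3) = 56; x_2 ≥ 7 gives C(10,3) = 120; x_3 ≥ 8 gives C(9,3) = 84; x_4 ≥ 4 gives C(13,3) = 286. Together 546.
Add back pairs where two caps are both exceeded: 0 + 0 + 4 + 0 + 20 + 10 = 34.
By inclusion–exclusion the count is 680 − 546 + 34 = 168.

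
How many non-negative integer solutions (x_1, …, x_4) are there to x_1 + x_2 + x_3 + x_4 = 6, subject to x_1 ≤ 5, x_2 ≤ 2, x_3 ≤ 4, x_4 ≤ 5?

By stars and bars, unrestricted non-negative solutions to x_1+…+x_4 = 6 number C(6+3,3) = 84.
Subtract solutions that violate a single cap (substitute x_i' = x_i − (cap_i+1)): x_1 ≥ 6 gives C(3,3) = 1; x_2 ≥ 3 gives C(6,3) = 20; x_3 ≥ 5 gives C(4,3) = 4; x_4 ≥ 6 gives C(3,3) = 1. Together 26.
No two caps can be exceeded simultaneously, so the pair terms are all 0.
By inclusion–exclusion the count is 84 − 26 + 0 = 58.

58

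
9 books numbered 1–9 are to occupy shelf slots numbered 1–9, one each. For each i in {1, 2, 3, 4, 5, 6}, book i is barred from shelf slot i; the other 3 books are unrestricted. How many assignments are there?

183822

Let Aᵢ (for 1 ≤ i ≤ 6) be the placements that put book i in its forbidden shelf slot. Any j of these fix j positions, leaving (9−j)! ways to fill the rest, and there are C(6,j) ways to pick which j.
By inclusion–exclusion, the number of valid placements is Σ_{j=0}^{6} (−1)^j C(6,j)·(9−j)!.
Computing: 362880 − 241920 + 75600 − 14400 + 1800 − 144 + 6 = 183822.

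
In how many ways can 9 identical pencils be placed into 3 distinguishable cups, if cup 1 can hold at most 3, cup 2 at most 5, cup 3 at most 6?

18

Ignoring the caps, the number of non-negative solutions to x_1+…+x_3 = 9 is C(11,2) = 55.
Subtract solutions that violate a single cap (substitute x_i' = x_i − (cap_i+1)): x_1 ≥ 4 gives C(7,2) = 21; x_2 ≥ 6 gives C(5,2) = 10; x_3 ≥ 7 gives C(4,2) = 6. Together 37.
No two caps can be exceeded simultaneously, so the pair terms are all 0.
By inclusion–exclusion the count is 55 − 37 + 0 = 18.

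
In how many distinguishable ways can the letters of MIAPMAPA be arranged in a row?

MIAPMAPA has 8 letters with A appearing 3 times, M appearing twice, and P appearing twice.
So there are 8! / (3!·2!·2!) = 1680 distinguishable arrangements.

1680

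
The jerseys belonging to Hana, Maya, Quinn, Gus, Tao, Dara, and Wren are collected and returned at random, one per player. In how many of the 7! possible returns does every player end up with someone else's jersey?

1854

This is the derangement count D_7: permutations of 7 items with no fixed point.
By inclusion–exclusion this is Σ_{j=0}^{7} (−1)^j C(7,j)·(7−j)!.
Computing: 5040 − 5040 + 2520 − 840 + 210 − 42 + 7 − 1 = 1854.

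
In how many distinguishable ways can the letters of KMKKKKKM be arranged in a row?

KMKKKKKM has 8 letters with K appearing 6 times and M appearing twice.
Dividing 8! = 40320 by 6!·2! = 1440 for the repeated letters gives 28.

28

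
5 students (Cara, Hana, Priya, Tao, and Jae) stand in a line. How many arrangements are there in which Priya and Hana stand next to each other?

48

Glue Priya and Hana into one block (2 internal orders), leaving 4 units to arrange in a row.
So the count is 2·(4)! = 48.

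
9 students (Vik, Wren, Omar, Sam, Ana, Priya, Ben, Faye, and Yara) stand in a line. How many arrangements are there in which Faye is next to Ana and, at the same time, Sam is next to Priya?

20160

Treat {Faye,Ana} as one block (2 orders) and {Sam,Priya} as another (2 orders).
That leaves 7 units to arrange: 2 × 2 × 7! = 4 × 5040 = 20160.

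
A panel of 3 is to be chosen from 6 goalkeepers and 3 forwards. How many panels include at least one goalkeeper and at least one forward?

Unrestricted: C(9,3) = 84 ways to pick any 3 of the 9.
Subtract selections that omit an entire group: no goalkeepers → C(3,3) = 1; no forwards → C(6,3) = 20.
Both groups omitted at once is impossible, so 84 − 21 = 63.

63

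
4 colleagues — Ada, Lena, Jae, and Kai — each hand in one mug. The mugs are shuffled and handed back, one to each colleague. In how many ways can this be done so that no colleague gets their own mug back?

9

This is the derangement count D_4: permutations of 4 items with no fixed point.
By inclusion–exclusion this is Σ_{j=0}^{4} (−1)^j C(4,j)·(4−j)!.
Computing: 24 − 24 + 12 − 4 + 1 = 9.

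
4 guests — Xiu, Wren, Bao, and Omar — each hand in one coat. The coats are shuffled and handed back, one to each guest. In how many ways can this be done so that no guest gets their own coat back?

9

Count assignments avoiding every fixed point. For any j of the 4 guests fixed to their own coat, the other 4−j can be arranged in (4−j)! ways.
By inclusion–exclusion this is Σ_{j=0}^{4} (−1)^j C(4,j)·(4−j)!.
Computing: 24 − 24 + 12 − 4 + 1 = 9.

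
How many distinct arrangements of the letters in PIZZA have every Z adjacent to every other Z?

Treat the 2 copies of Z as a single block. The multiset to arrange is then {ZZ, A, I, P}, 4 items in all.
All 4 items are distinct, so there are (4)! = 24 arrangements.

24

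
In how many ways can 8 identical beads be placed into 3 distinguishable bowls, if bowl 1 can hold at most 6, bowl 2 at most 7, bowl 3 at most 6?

38

By stars and bars, unrestricted non-negative solutions to x_1+…+x_3 = 8 number C(8+2,2) = 45.
Subtract solutions that violate a single cap (substitute x_i' = x_i − (cap_i+1)): x_1 ≥ 7 gives C(3,2) = 3; x_2 ≥ 8 gives C(2,2) = 1; x_3 ≥ 7 gives C(3,2) = 3. Together 7.
No two caps can be exceeded simultaneously, so the pair terms are all 0.
By inclusion–exclusion the count is 45 − 7 + 0 = 38.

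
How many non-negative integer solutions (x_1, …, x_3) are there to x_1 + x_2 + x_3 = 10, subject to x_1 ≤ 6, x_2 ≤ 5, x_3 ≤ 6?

Ignoring the caps, the number of non-negative solutions to x_1+…+x_3 = 10 is C(12,2) = 66.
Subtract solutions that violate a single cap (substitute x_i' = x_i − (cap_i+1)): x_1 ≥ 7 gives C(5,2) = 10; x_2 ≥ 6 gives C(6,2) = 15; x_3 ≥ 7 gives C(5,2) = 10. Together 35.
No two caps can be exceeded simultaneously, so the pair terms are all 0.
By inclusion–exclusion the count is 66 − 35 + 0 = 31.

31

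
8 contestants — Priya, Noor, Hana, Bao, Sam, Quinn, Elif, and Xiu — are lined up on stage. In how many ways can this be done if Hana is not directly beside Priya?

30240

Of the 8! = 40320 arrangements, those with Hana and Priya adjacent number 2 × 7! = 10080 (treat the pair as a block with 2 internal orders).
So 40320 − 10080 = 30240 arrangements keep them apart.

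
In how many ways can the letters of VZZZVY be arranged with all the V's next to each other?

Treat the 2 copies of V as a single block. The multiset to arrange is then {VV, Y, Z, Z, Z}, 5 items in all.
That gives (5)!/(3!) = 20 arrangements.

20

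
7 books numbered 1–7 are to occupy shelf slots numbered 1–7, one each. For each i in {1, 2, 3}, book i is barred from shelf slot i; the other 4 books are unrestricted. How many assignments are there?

Let Aᵢ (for i ∈ {1, 2, 3}) be the placements that put book i in its forbidden shelf slot. Any j of these fix j positions, leaving (7−j)! ways to fill the rest, and there are C(3,j) ways to pick which j.
By inclusion–exclusion, the number of valid placements is Σ_{j=0}^{3} (−1)^j C(3,j)·(7−j)!.
Computing: 5040 − 2160 + 360 − 24 = 3216.

3216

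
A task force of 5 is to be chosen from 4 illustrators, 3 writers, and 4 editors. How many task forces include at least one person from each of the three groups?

Unrestricted: C(11,5) = 462 ways to pick any 5 of the 11.
Subtract selections that omit an entire group: no illustrators → C(7,5) = 21; no writers → C(8,5) = 56; no editors → C(7,5) = 21.
Add back selections omitting two groups (i.e. drawn from a single group): C(4,5) + C(3,5) + C(4,5) = 0.
By inclusion–exclusion: 462 − 98 + 0 = 364.

364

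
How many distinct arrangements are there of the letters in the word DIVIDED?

DIVIDED has 7 letters with D appearing 3 times and I appearing twice.
So there are 7! / (3!·2!) = 420 distinguishable arrangements.

420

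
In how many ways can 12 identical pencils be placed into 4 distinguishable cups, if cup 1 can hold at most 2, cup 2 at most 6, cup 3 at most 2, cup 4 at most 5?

18

Ignoring the caps, the number of non-negative solutions to x_1+…+x_4 = 12 is C(15,3) = 455.
Subtract solutions that violate a single cap (substitute x_i' = x_i − (cap_i+1)): x_1 ≥ 3 gives C(12,3) = 220; x_2 ≥ 7 gives C(8,3) = 56; x_3 ≥ 3 gives C(12,3) = 220; x_4 ≥ 6 gives C(9,3) = 84. Together 580.
Add back pairs where two caps are both exceeded: 10 + 84 + 20 + 10 + 0 + 20 = 144.
Subtract triples: 0 + 0 + 1 + 0 = 1.
By inclusion–exclusion the count is 455 − 580 + 144 − 1 = 18.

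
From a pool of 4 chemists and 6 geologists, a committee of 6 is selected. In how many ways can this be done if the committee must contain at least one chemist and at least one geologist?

209

Unrestricted: C(10,6) = 210 ways to pick any 6 of the 10.
Selections missing a whole group: no chemists → C(6,6) = 1; no geologists → C(4,6) = 0.
Both groups omitted at once is impossible, so 210 − 1 = 209.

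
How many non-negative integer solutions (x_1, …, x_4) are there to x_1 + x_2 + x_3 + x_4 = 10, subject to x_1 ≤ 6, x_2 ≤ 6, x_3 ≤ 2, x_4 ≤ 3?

64

Ignoring the caps, the number of non-negative solutions to x_1+…+x_4 = 10 is C(13,3) = 286.
Subtract solutions that violate a single cap (substitute x_i' = x_i − (cap_i+1)): x_1 ≥ 7 gives C(6,3) = 20; x_2 ≥ 7 gives C(6,3) = 20; x_3 ≥ 3 gives C(10,3) = 120; x_4 ≥ 4 gives C(9,3) = 84. Together 244.
Add back pairs where two caps are both exceeded: 0 + 1 + 0 + 1 + 0 + 20 = 22.
By inclusion–exclusion the count is 286 − 244 + 22 = 64.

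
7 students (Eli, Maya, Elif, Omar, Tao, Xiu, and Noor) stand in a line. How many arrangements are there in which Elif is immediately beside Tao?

1440

Place the 5 others and the Elif-Tao pair as 6 objects in a line; the pair has 2 internal arrangements.
So the count is 2·(6)! = 1440.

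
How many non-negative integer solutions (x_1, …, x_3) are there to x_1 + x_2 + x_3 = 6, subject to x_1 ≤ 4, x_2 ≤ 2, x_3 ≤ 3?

By stars and bars, unrestricted non-negative solutions to x_1+…+x_3 = 6 number C(6+2,2) = 28.
Subtract solutions that violate a single cap (substitute x_i' = x_i − (cap_i+1)): x_1 ≥ 5 gives C(3,2) = 3; x_2 ≥ 3 gives C(5,2) = 10; x_3 ≥ 4 gives C(4,2) = 6. Together 19.
No two caps can be exceeded simultaneously, so the pair terms are all 0.
By inclusion–exclusion the count is 28 − 19 + 0 = 9.

9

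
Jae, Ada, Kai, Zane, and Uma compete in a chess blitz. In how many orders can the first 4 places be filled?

120

There are 5 choices for 1st place, 4 for 2nd, and so on down to 2 for position 4.
That gives 5 × 4 × 3 × 2 = 120.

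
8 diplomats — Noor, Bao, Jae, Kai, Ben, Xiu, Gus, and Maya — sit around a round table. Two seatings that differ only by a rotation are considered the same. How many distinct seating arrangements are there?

5040

Around a circle, 8 distinct people have 8!/8 = (7)! = 5040 rotationally distinct seatings.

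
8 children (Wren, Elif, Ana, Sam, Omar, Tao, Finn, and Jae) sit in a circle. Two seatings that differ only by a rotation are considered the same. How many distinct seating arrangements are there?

5040

Fix one person's seat to break rotational symmetry; the remaining 7 people can be arranged in (7)! = 5040 ways.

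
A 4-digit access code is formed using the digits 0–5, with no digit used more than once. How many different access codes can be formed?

With no repetition, fill the 4 digits in order: 6 choices, then 5, down to 3.
That product is 6 × 5 × 4 × 3 = 360.

360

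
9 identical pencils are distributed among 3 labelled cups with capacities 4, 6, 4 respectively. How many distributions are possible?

19

By stars and bars, unrestricted non-negative solutions to x_1+…+x_3 = 9 number C(9+2,2) = 55.
Subtract solutions that violate a single cap (substitute x_i' = x_i − (cap_i+1)): x_1 ≥ 5 gives C(6,2) = 15; x_2 ≥ 7 gives C(4,2) = 6; x_3 ≥ 5 gives C(6,2) = 15. Together 36.
No two caps can be exceeded simultaneously, so the pair terms are all 0.
By inclusion–exclusion the count is 55 − 36 + 0 = 19.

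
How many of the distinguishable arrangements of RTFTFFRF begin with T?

Fix T in the first position and arrange the remaining 7 letters.
Those 7 letters have F appearing 4 times and R appearing twice, giving (7)!/(4!·2!) = 105.

105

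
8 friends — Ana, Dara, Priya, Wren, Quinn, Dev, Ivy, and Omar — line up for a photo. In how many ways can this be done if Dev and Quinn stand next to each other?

10080

Glue Dev and Quinn into one block (2 internal orders), leaving 7 units to arrange in a row.
So the count is 2·(7)! = 10080.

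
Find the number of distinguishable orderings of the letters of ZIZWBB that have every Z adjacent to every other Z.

Treat the 2 copies of Z as a single block. The multiset to arrange is then {ZZ, B, B, I, W}, 5 items in all.
That gives (5)!/(2!) = 60 arrangements.

60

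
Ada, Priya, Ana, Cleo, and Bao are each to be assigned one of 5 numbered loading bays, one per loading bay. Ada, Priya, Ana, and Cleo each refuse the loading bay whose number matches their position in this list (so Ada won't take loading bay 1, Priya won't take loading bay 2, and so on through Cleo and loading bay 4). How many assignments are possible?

53

Let Aᵢ (for 1 ≤ i ≤ 4) be the placements that put person i in their forbidden loading bay. Any j of these fix j positions, leaving (5−j)! ways to fill the rest, and there are C(4,j) ways to pick which j.
By inclusion–exclusion, the number of valid placements is Σ_{j=0}^{4} (−1)^j C(4,j)·(5−j)!.
Computing: 120 − 96 + 36 − 8 + 1 = 53.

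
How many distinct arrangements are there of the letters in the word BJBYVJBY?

Letter multiplicities in BJBYVJBY: B×3, J×2, V×1, Y×2.
So there are 8! / (3!·2!·2!) = 1680 distinguishable arrangements.

1680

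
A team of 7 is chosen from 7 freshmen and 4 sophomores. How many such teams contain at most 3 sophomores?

Split by how many sophomores are chosen (0 through 3).
Sum: C(4,0)·C(7,7) + C(4,1)·C(7,6) + C(4,2)·C(7,5) + C(4,3)·C(7,4) = 1 + 28 + 126 + 140 = 295.

295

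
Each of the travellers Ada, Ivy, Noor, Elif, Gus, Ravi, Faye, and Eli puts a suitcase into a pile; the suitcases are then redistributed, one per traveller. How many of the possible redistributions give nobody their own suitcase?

Count assignments avoiding every fixed point. For any j of the 8 travellers fixed to their own suitcase, the other 8−j can be arranged in (8−j)! ways.
By inclusion–exclusion this is Σ_{j=0}^{8} (−1)^j C(8,j)·(8−j)!.
Computing: 40320 − 40320 + 20160 − 6720 + 1680 − 336 + 56 − 8 + 1 = 14833.

14833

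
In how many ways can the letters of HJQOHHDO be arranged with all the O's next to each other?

Treat the 2 copies of O as a single block. The multiset to arrange is then {OO, D, H, H, H, J, Q}, 7 items in all.
That gives (7)!/(3!) = 840 arrangements.

840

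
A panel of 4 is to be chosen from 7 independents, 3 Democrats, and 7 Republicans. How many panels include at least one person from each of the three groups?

With no constraint there are C(17,4) = 2380 possible selections.
Selections missing a whole group: no independents → C(10,4) = 210; no Democrats → C(14,4) = 1001; no Republicans → C(10,4) = 210.
Add back selections omitting two groups (i.e. drawn from a single group): C(7,4) + C(3,4) + C(7,4) = 70.
By inclusion–exclusion: 2380 − 1421 + 70 = 1029.

1029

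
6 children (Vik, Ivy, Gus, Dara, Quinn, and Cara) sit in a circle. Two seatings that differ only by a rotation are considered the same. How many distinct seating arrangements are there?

Seat Vik anywhere (absorbing the rotational symmetry), then permute the other 5: (5)! = 120.

120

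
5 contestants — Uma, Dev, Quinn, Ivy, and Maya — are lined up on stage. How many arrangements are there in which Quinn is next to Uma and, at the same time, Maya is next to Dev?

Treat {Quinn,Uma} as one block (2 orders) and {Maya,Dev} as another (2 orders).
That leaves 3 units to arrange: 2 × 2 × 3! = 4 × 6 = 24.

24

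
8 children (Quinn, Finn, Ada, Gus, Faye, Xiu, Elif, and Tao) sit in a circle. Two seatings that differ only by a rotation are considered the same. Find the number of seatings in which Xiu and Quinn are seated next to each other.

Treat {Xiu, Quinn} as one unit (2 internal orders) and seat the resulting 7 units around the table: (6)! circular arrangements.
So 2 × (6)! = 2 × 720 = 1440.

1440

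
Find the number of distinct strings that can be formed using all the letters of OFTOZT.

180

OFTOZT has 6 letters with O appearing twice and T appearing twice.
So there are 6! / (2!·2!) = 180 distinguishable arrangements.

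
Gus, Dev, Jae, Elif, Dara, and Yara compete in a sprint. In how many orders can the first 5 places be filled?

720

There are 6 choices for 1st place, 5 for 2nd, and so on down to 2 for position 5.
That gives 6 × 5 × 4 × 3 × 2 = 720.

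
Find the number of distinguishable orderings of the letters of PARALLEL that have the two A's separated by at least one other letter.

2520

There are 8!/(3!·2!) = 3360 arrangements of PARALLEL in total.
If the two A's are adjacent, glue them into one block, leaving 7 items to arrange: (7)!/(3!) = 840 ways.
Hence 3360 − 840 = 2520.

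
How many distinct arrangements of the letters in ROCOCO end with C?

20

With the last slot taken by C, it remains to arrange the other 5 letters (ROOCO).
Those 5 letters have O appearing 3 times, giving (5)!/(3!) = 20.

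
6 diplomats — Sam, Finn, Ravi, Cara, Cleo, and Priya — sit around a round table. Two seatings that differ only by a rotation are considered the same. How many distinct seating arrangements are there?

Seat Sam anywhere (absorbing the rotational symmetry), then permute the other 5: (5)! = 120.

120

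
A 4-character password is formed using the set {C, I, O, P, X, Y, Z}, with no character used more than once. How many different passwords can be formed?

840

Choose and order 4 of the 7 symbols: the first character has 7 options, the next 6, then 5, 4.
7 × 6 × 5 × 4 = 840.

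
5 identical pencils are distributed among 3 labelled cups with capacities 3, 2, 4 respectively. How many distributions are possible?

11

By stars and bars, unrestricted non-negative solutions to x_1+…+x_3 = 5 number C(5+2,2) = 21.
Subtract solutions that violate a single cap (substitute x_i' = x_i − (cap_i+1)): x_1 ≥ 4 gives C(3,2) = 3; x_2 ≥ 3 gives C(4,2) = 6; x_3 ≥ 5 gives C(2,2) = 1. Together 10.
No two caps can be exceeded simultaneously, so the pair terms are all 0.
By inclusion–exclusion the count is 21 − 10 + 0 = 11.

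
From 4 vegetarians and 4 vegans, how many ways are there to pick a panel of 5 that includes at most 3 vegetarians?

52

Split by how many vegetarians are chosen (0 through 3).
Sum: C(4,0)·C(4,5) + C(4,1)·C(4,4) + C(4,2)·C(4,3) + C(4,3)·C(4,2) = 0 + 4 + 24 + 24 = 52.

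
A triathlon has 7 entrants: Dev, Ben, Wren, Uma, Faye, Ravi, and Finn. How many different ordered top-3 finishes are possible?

This is an ordered selection of 3 from 7: P(7,3).
That gives 7 × 6 × 5 = 210.

210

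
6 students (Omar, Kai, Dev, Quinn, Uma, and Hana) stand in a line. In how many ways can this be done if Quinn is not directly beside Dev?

Of the 6! = 720 arrangements, those with Quinn and Dev adjacent number 2 × 5! = 240 (treat the pair as a block with 2 internal orders).
So 720 − 240 = 480 arrangements keep them apart.

480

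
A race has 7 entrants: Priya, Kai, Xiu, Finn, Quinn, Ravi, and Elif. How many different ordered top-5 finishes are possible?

There are 7 choices for 1st place, 6 for 2nd, and so on down to 3 for position 5.
That gives 7 × 6 × 5 × 4 × 3 = 2520.

2520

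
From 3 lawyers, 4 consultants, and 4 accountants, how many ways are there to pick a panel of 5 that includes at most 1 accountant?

Split by how many accountants are chosen (0 through 1).
Sum: C(4,0)·C(7,5) + C(4,1)·C(7,4) = 21 + 140 = 161.

161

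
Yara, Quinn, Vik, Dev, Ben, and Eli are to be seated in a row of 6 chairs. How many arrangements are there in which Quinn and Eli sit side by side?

240

Treat {Quinn, Eli} as a single unit. There are 5 units to order, and the pair itself can be ordered 2 ways.
So the count is 2·(5)! = 240.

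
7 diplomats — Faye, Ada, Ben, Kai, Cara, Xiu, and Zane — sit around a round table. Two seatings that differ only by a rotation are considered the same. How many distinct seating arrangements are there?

720

Fix one person's seat to break rotational symmetry; the remaining 6 people can be arranged in (6)! = 720 ways.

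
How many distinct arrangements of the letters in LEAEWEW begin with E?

Fix E in the first position and arrange the remaining 6 letters.
Those 6 letters have E appearing twice and W appearing twice, giving (6)!/(2!·2!) = 180.

180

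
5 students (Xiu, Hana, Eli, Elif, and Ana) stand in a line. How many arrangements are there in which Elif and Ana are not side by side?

72

Of the 5! = 120 arrangements, those with Elif and Ana adjacent number 2 × 4! = 48 (treat the pair as a block with 2 internal orders).
So 120 − 48 = 72 arrangements keep them apart.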